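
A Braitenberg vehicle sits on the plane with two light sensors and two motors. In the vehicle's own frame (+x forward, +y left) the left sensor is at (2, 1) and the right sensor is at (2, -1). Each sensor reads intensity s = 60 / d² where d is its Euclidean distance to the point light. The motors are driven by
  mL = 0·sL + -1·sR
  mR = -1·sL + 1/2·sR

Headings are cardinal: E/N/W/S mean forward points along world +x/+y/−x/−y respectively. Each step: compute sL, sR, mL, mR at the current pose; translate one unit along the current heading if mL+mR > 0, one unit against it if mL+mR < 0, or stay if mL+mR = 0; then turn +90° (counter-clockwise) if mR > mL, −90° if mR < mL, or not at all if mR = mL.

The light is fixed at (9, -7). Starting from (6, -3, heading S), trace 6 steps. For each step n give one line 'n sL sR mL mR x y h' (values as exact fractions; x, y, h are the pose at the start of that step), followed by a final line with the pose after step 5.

0 15/2 3 -3 -6 6 -3 S
1 60/41 60/61 -60/61 -2430/2501 6 -2 W
2 6 10/3 -10/3 -13/3 7 -2 S
3 60/41 12/13 -12/13 -534/533 7 -1 W
4 15/17 15/16 -15/16 -225/544 8 -1 N
5 12/5 4/3 -4/3 -26/15 8 -2 W
final 9 -2 N

n=0: pose=(6,-3,S); sL=15/2, sR=3; mL=-3, mR=-6; mL+mR=-9 → advance -1; mR−mL=-3 → turn -1·90°
n=1: pose=(6,-2,W); sL=60/41, sR=60/61; mL=-60/61, mR=-2430/2501; mL+mR=-4890/2501 → advance -1; mR−mL=30/2501 → turn +1·90°
n=2: pose=(7,-2,S); sL=6, sR=10/3; mL=-10/3, mR=-13/3; mL+mR=-23/3 → advance -1; mR−mL=-1 → turn -1·90°
n=3: pose=(7,-1,W); sL=60/41, sR=12/13; mL=-12/13, mR=-534/533; mL+mR=-1026/533 → advance -1; mR−mL=-42/533 → turn -1·90°
n=4: pose=(8,-1,N); sL=15/17, sR=15/16; mL=-15/16, mR=-225/544; mL+mR=-735/544 → advance -1; mR−mL=285/544 → turn +1·90°
n=5: pose=(8,-2,W); sL=12/5, sR=4/3; mL=-4/3, mR=-26/15; mL+mR=-46/15 → advance -1; mR−mL=-2/5 → turn -1·90°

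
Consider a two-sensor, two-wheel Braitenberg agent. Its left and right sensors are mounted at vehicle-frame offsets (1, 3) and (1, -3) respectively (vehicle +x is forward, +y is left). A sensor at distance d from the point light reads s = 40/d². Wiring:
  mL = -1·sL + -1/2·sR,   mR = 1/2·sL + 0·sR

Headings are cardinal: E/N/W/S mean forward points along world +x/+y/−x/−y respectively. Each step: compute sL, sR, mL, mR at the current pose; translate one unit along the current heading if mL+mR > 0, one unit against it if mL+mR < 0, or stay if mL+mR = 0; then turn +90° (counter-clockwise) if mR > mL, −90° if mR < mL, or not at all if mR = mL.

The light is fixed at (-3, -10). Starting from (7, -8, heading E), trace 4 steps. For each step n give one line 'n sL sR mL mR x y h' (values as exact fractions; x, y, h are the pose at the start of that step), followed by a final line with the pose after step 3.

n=0: pose=(7,-8,E); sL=20/73, sR=20/61; mL=-1950/4453, mR=10/73; mL+mR=-1340/4453 → advance -1; mR−mL=2560/4453 → turn +1·90°
n=1: pose=(6,-8,N); sL=8/9, sR=40/153; mL=-52/51, mR=4/9; mL+mR=-88/153 → advance -1; mR−mL=224/153 → turn +1·90°
n=2: pose=(6,-9,W); sL=10/17, sR=1/2; mL=-57/68, mR=5/17; mL+mR=-37/68 → advance -1; mR−mL=77/68 → turn +1·90°
n=3: pose=(7,-9,S); sL=40/169, sR=40/49; mL=-5340/8281, mR=20/169; mL+mR=-4360/8281 → advance -1; mR−mL=6320/8281 → turn +1·90°

0 20/73 20/61 -1950/4453 10/73 7 -8 E
1 8/9 40/153 -52/51 4/9 6 -8 N
2 10/17 1/2 -57/68 5/17 6 -9 W
3 40/169 40/49 -5340/8281 20/169 7 -9 S
final 7 -8 E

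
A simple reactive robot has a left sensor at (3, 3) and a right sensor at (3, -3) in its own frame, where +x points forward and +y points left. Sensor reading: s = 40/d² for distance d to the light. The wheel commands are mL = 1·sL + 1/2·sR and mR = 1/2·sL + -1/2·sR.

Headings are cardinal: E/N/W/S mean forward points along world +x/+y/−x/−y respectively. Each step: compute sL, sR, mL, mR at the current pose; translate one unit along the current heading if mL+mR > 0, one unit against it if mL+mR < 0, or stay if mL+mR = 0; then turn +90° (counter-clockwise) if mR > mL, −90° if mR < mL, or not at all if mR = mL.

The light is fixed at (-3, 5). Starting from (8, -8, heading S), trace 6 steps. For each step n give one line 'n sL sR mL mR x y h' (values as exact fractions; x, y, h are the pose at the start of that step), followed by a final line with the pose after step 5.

0 10/113 1/8 273/1808 -33/1808 8 -8 S
1 40/353 8/37 2892/13061 -672/13061 8 -9 W
2 4/17 4/29 150/493 24/493 7 -9 N
3 40/269 8/85 4476/22865 624/22865 7 -8 E
4 10/113 1/8 273/1808 -33/1808 8 -8 S
5 40/353 8/37 2892/13061 -672/13061 8 -9 W
final 7 -9 N

n=0: pose=(8,-8,S); sL=10/113, sR=1/8; mL=273/1808, mR=-33/1808; mL+mR=15/113 → advance +1; mR−mL=-153/904 → turn -1·90°
n=1: pose=(8,-9,W); sL=40/353, sR=8/37; mL=2892/13061, mR=-672/13061; mL+mR=60/353 → advance +1; mR−mL=-3564/13061 → turn -1·90°
n=2: pose=(7,-9,N); sL=4/17, sR=4/29; mL=150/493, mR=24/493; mL+mR=6/17 → advance +1; mR−mL=-126/493 → turn -1·90°
n=3: pose=(7,-8,E); sL=40/269, sR=8/85; mL=4476/22865, mR=624/22865; mL+mR=60/269 → advance +1; mR−mL=-3852/22865 → turn -1·90°
n=4: pose=(8,-8,S); sL=10/113, sR=1/8; mL=273/1808, mR=-33/1808; mL+mR=15/113 → advance +1; mR−mL=-153/904 → turn -1·90°
n=5: pose=(8,-9,W); sL=40/353, sR=8/37; mL=2892/13061, mR=-672/13061; mL+mR=60/353 → advance +1; mR−mL=-3564/13061 → turn -1·90°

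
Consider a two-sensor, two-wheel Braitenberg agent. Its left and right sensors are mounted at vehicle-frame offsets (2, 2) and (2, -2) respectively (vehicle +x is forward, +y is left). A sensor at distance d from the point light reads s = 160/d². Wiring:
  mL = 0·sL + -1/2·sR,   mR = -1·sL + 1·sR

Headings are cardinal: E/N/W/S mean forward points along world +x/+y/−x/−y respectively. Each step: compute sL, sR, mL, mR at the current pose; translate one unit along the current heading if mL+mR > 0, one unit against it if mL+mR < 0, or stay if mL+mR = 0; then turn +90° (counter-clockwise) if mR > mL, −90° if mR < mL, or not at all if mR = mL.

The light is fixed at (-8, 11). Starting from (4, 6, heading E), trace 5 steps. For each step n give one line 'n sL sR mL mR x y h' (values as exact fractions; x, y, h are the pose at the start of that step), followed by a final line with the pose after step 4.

n=0: pose=(4,6,E); sL=32/41, sR=32/49; mL=-16/49, mR=-256/2009; mL+mR=-912/2009 → advance -1; mR−mL=400/2009 → turn +1·90°
n=1: pose=(3,6,N); sL=16/9, sR=80/89; mL=-40/89, mR=-704/801; mL+mR=-1064/801 → advance -1; mR−mL=-344/801 → turn -1·90°
n=2: pose=(3,5,E); sL=32/37, sR=160/233; mL=-80/233, mR=-1536/8621; mL+mR=-4496/8621 → advance -1; mR−mL=1424/8621 → turn +1·90°
n=3: pose=(2,5,N); sL=2, sR=1; mL=-1/2, mR=-1; mL+mR=-3/2 → advance -1; mR−mL=-1/2 → turn -1·90°
n=4: pose=(2,4,E); sL=160/169, sR=32/45; mL=-16/45, mR=-1792/7605; mL+mR=-4496/7605 → advance -1; mR−mL=304/2535 → turn +1·90°

0 32/41 32/49 -16/49 -256/2009 4 6 E
1 16/9 80/89 -40/89 -704/801 3 6 N
2 32/37 160/233 -80/233 -1536/8621 3 5 E
3 2 1 -1/2 -1 2 5 N
4 160/169 32/45 -16/45 -1792/7605 2 4 E
final 1 4 N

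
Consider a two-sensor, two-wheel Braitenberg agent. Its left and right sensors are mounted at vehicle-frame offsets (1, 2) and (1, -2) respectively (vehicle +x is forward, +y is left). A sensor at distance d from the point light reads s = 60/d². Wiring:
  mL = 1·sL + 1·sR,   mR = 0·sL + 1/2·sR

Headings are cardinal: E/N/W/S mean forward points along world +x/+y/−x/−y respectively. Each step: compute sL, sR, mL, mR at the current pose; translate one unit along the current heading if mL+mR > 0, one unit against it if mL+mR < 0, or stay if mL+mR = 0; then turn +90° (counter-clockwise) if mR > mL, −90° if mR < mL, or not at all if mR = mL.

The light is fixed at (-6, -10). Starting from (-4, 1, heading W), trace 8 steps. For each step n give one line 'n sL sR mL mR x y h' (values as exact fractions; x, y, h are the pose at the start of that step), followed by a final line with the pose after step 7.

n=0: pose=(-4,1,W); sL=30/41, sR=6/17; mL=756/697, mR=3/17; mL+mR=879/697 → advance +1; mR−mL=-633/697 → turn -1·90°
n=1: pose=(-5,1,N); sL=12/29, sR=20/51; mL=1192/1479, mR=10/51; mL+mR=494/493 → advance +1; mR−mL=-902/1479 → turn -1·90°
n=2: pose=(-5,2,E); sL=3/10, sR=15/26; mL=57/65, mR=15/52; mL+mR=303/260 → advance +1; mR−mL=-153/260 → turn -1·90°
n=3: pose=(-4,2,S); sL=60/137, sR=60/121; mL=15480/16577, mR=30/121; mL+mR=19590/16577 → advance +1; mR−mL=-11370/16577 → turn -1·90°
n=4: pose=(-4,1,W); sL=30/41, sR=6/17; mL=756/697, mR=3/17; mL+mR=879/697 → advance +1; mR−mL=-633/697 → turn -1·90°
n=5: pose=(-5,1,N); sL=12/29, sR=20/51; mL=1192/1479, mR=10/51; mL+mR=494/493 → advance +1; mR−mL=-902/1479 → turn -1·90°
n=6: pose=(-5,2,E); sL=3/10, sR=15/26; mL=57/65, mR=15/52; mL+mR=303/260 → advance +1; mR−mL=-153/260 → turn -1·90°
n=7: pose=(-4,2,S); sL=60/137, sR=60/121; mL=15480/16577, mR=30/121; mL+mR=19590/16577 → advance +1; mR−mL=-11370/16577 → turn -1·90°

0 30/41 6/17 756/697 3/17 -4 1 W
1 12/29 20/51 1192/1479 10/51 -5 1 N
2 3/10 15/26 57/65 15/52 -5 2 E
3 60/137 60/121 15480/16577 30/121 -4 2 S
4 30/41 6/17 756/697 3/17 -4 1 W
5 12/29 20/51 1192/1479 10/51 -5 1 N
6 3/10 15/26 57/65 15/52 -5 2 E
7 60/137 60/121 15480/16577 30/121 -4 2 S
final -4 1 W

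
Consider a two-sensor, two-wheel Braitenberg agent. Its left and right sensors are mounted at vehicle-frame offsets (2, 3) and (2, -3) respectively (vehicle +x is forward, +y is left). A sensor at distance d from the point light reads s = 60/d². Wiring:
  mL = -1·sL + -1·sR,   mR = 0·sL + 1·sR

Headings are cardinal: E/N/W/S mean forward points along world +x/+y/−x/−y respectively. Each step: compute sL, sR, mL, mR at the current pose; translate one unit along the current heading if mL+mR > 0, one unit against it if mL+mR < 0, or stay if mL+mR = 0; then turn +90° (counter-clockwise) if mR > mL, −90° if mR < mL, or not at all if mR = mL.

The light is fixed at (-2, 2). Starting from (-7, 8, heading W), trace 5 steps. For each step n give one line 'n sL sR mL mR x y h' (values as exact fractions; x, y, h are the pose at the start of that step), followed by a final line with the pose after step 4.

0 30/29 6/13 -564/377 6/13 -7 8 W
1 60/17 12/13 -984/221 12/13 -6 8 S
2 15/26 3 -93/26 3 -6 9 E
3 12/29 12/17 -552/493 12/17 -7 9 N
4 30/29 6/13 -564/377 6/13 -7 8 W
final -6 8 S

n=0: pose=(-7,8,W); sL=30/29, sR=6/13; mL=-564/377, mR=6/13; mL+mR=-30/29 → advance -1; mR−mL=738/377 → turn +1·90°
n=1: pose=(-6,8,S); sL=60/17, sR=12/13; mL=-984/221, mR=12/13; mL+mR=-60/17 → advance -1; mR−mL=1188/221 → turn +1·90°
n=2: pose=(-6,9,E); sL=15/26, sR=3; mL=-93/26, mR=3; mL+mR=-15/26 → advance -1; mR−mL=171/26 → turn +1·90°
n=3: pose=(-7,9,N); sL=12/29, sR=12/17; mL=-552/493, mR=12/17; mL+mR=-12/29 → advance -1; mR−mL=900/493 → turn +1·90°
n=4: pose=(-7,8,W); sL=30/29, sR=6/13; mL=-564/377, mR=6/13; mL+mR=-30/29 → advance -1; mR−mL=738/377 → turn +1·90°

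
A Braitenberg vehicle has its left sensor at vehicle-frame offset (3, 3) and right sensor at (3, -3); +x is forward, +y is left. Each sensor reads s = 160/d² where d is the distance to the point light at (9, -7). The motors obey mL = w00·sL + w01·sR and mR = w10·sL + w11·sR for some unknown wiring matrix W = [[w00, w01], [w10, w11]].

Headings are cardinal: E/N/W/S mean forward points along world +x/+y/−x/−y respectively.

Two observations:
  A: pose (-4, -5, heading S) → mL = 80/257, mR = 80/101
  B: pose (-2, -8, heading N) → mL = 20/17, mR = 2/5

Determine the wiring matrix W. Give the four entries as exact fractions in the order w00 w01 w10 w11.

obs A: pose=(-4,-5,S) → sL=160/101, sR=160/257, mL=80/257, mR=80/101
obs B: pose=(-2,-8,N) → sL=4/5, sR=40/17, mL=20/17, mR=2/5
sensor matrix S = [[160/101, 160/257], [4/5, 40/17]]; det S = 1425024/441269
solve [mL_A; mL_B] = S·[w00; w01] and [mR_A; mR_B] = S·[w10; w11]:
  w00 = 0, w01 = 1/2, w10 = 1/2, w11 = 0

0 1/2 1/2 0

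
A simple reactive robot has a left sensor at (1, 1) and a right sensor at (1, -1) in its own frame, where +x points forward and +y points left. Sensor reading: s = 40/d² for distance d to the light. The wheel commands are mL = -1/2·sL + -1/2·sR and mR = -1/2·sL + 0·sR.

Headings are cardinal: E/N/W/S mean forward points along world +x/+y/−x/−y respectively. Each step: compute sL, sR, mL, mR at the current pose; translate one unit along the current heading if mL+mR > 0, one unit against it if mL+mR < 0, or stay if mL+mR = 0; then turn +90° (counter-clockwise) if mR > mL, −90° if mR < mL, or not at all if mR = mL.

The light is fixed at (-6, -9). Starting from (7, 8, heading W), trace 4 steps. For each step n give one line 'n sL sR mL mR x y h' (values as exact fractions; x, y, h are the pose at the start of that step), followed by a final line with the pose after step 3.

n=0: pose=(7,8,W); sL=1/10, sR=10/117; mL=-217/2340, mR=-1/20; mL+mR=-167/1170 → advance -1; mR−mL=5/117 → turn +1·90°
n=1: pose=(8,8,S); sL=40/481, sR=8/85; mL=-3624/40885, mR=-20/481; mL+mR=-5324/40885 → advance -1; mR−mL=4/85 → turn +1·90°
n=2: pose=(8,9,E); sL=20/293, sR=20/257; mL=-5500/75301, mR=-10/293; mL+mR=-8070/75301 → advance -1; mR−mL=10/257 → turn +1·90°
n=3: pose=(7,9,N); sL=8/101, sR=40/557; mL=-4248/56257, mR=-4/101; mL+mR=-6476/56257 → advance -1; mR−mL=20/557 → turn +1·90°

0 1/10 10/117 -217/2340 -1/20 7 8 W
1 40/481 8/85 -3624/40885 -20/481 8 8 S
2 20/293 20/257 -5500/75301 -10/293 8 9 E
3 8/101 40/557 -4248/56257 -4/101 7 9 N
final 7 8 W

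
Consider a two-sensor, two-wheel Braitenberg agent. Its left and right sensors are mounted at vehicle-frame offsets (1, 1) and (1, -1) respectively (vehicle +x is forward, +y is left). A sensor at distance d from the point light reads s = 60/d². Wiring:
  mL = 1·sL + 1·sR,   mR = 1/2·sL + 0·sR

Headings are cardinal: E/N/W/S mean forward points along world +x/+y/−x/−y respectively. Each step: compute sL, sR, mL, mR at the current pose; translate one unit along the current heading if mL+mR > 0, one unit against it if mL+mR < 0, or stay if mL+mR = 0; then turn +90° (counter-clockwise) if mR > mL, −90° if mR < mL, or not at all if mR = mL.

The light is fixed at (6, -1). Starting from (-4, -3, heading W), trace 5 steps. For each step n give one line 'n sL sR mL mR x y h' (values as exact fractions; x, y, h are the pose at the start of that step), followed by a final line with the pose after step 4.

n=0: pose=(-4,-3,W); sL=6/13, sR=30/61; mL=756/793, mR=3/13; mL+mR=939/793 → advance +1; mR−mL=-573/793 → turn -1·90°
n=1: pose=(-5,-3,N); sL=12/29, sR=60/101; mL=2952/2929, mR=6/29; mL+mR=3558/2929 → advance +1; mR−mL=-2346/2929 → turn -1·90°
n=2: pose=(-5,-2,E); sL=3/5, sR=15/26; mL=153/130, mR=3/10; mL+mR=96/65 → advance +1; mR−mL=-57/65 → turn -1·90°
n=3: pose=(-4,-2,S); sL=12/17, sR=12/25; mL=504/425, mR=6/17; mL+mR=654/425 → advance +1; mR−mL=-354/425 → turn -1·90°
n=4: pose=(-4,-3,W); sL=6/13, sR=30/61; mL=756/793, mR=3/13; mL+mR=939/793 → advance +1; mR−mL=-573/793 → turn -1·90°

0 6/13 30/61 756/793 3/13 -4 -3 W
1 12/29 60/101 2952/2929 6/29 -5 -3 N
2 3/5 15/26 153/130 3/10 -5 -2 E
3 12/17 12/25 504/425 6/17 -4 -2 S
4 6/13 30/61 756/793 3/13 -4 -3 W
final -5 -3 N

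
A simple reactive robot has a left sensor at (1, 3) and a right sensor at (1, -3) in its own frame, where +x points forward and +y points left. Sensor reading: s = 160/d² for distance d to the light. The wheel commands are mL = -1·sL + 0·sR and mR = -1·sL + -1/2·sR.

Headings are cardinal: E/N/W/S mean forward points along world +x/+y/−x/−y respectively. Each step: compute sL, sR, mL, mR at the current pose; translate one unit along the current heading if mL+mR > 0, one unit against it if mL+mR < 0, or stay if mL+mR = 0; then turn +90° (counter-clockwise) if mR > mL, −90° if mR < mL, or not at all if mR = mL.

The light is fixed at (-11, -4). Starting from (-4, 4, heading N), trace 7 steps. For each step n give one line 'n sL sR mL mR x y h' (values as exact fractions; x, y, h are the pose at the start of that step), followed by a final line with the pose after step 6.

0 160/97 160/181 -160/97 -36720/17557 -4 4 N
1 40/41 2 -40/41 -81/41 -4 3 E
2 160/117 32/9 -160/117 -368/117 -5 3 S
3 16/5 80/73 -16/5 -1368/365 -5 4 W
4 160/97 160/181 -160/97 -36720/17557 -4 4 N
5 40/41 2 -40/41 -81/41 -4 3 E
6 160/117 32/9 -160/117 -368/117 -5 3 S
final -5 4 W

n=0: pose=(-4,4,N); sL=160/97, sR=160/181; mL=-160/97, mR=-36720/17557; mL+mR=-65680/17557 → advance -1; mR−mL=-80/181 → turn -1·90°
n=1: pose=(-4,3,E); sL=40/41, sR=2; mL=-40/41, mR=-81/41; mL+mR=-121/41 → advance -1; mR−mL=-1 → turn -1·90°
n=2: pose=(-5,3,S); sL=160/117, sR=32/9; mL=-160/117, mR=-368/117; mL+mR=-176/39 → advance -1; mR−mL=-16/9 → turn -1·90°
n=3: pose=(-5,4,W); sL=16/5, sR=80/73; mL=-16/5, mR=-1368/365; mL+mR=-2536/365 → advance -1; mR−mL=-40/73 → turn -1·90°
n=4: pose=(-4,4,N); sL=160/97, sR=160/181; mL=-160/97, mR=-36720/17557; mL+mR=-65680/17557 → advance -1; mR−mL=-80/181 → turn -1·90°
n=5: pose=(-4,3,E); sL=40/41, sR=2; mL=-40/41, mR=-81/41; mL+mR=-121/41 → advance -1; mR−mL=-1 → turn -1·90°
n=6: pose=(-5,3,S); sL=160/117, sR=32/9; mL=-160/117, mR=-368/117; mL+mR=-176/39 → advance -1; mR−mL=-16/9 → turn -1·90°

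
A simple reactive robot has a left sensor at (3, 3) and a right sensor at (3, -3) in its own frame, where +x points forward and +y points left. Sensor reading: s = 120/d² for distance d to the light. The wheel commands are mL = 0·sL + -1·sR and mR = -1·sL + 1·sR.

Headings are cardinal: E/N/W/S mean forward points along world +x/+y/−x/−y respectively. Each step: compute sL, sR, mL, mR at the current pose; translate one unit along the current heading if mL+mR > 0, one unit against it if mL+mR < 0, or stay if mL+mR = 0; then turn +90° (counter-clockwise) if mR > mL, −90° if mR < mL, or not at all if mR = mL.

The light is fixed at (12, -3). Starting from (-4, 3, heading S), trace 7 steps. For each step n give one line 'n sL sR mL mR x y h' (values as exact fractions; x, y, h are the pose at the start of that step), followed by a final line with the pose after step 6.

n=0: pose=(-4,3,S); sL=60/89, sR=12/37; mL=-12/37, mR=-1152/3293; mL+mR=-60/89 → advance -1; mR−mL=-84/3293 → turn -1·90°
n=1: pose=(-4,4,W); sL=120/377, sR=120/461; mL=-120/461, mR=-10080/173797; mL+mR=-120/377 → advance -1; mR−mL=35160/173797 → turn +1·90°
n=2: pose=(-3,4,S); sL=3/4, sR=6/17; mL=-6/17, mR=-27/68; mL+mR=-3/4 → advance -1; mR−mL=-3/68 → turn -1·90°
n=3: pose=(-3,5,W); sL=120/349, sR=24/89; mL=-24/89, mR=-2304/31061; mL+mR=-120/349 → advance -1; mR−mL=6072/31061 → turn +1·90°
n=4: pose=(-2,5,S); sL=60/73, sR=60/157; mL=-60/157, mR=-5040/11461; mL+mR=-60/73 → advance -1; mR−mL=-660/11461 → turn -1·90°
n=5: pose=(-2,6,W); sL=24/65, sR=120/433; mL=-120/433, mR=-2592/28145; mL+mR=-24/65 → advance -1; mR−mL=5208/28145 → turn +1·90°
n=6: pose=(-1,6,S); sL=15/17, sR=30/73; mL=-30/73, mR=-585/1241; mL+mR=-15/17 → advance -1; mR−mL=-75/1241 → turn -1·90°

0 60/89 12/37 -12/37 -1152/3293 -4 3 S
1 120/377 120/461 -120/461 -10080/173797 -4 4 W
2 3/4 6/17 -6/17 -27/68 -3 4 S
3 120/349 24/89 -24/89 -2304/31061 -3 5 W
4 60/73 60/157 -60/157 -5040/11461 -2 5 S
5 24/65 120/433 -120/433 -2592/28145 -2 6 W
6 15/17 30/73 -30/73 -585/1241 -1 6 S
final -1 7 W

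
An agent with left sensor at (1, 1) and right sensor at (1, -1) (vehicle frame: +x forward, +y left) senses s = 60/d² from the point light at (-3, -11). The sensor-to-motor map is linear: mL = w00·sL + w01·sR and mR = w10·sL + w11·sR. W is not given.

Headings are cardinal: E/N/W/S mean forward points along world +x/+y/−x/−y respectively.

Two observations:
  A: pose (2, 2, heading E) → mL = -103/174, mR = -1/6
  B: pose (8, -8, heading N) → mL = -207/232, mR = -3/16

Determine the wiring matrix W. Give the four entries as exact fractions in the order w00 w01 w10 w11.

-1 -1 0 -1/2

obs A: pose=(2,2,E) → sL=15/58, sR=1/3, mL=-103/174, mR=-1/6
obs B: pose=(8,-8,N) → sL=15/29, sR=3/8, mL=-207/232, mR=-3/16
sensor matrix S = [[15/58, 1/3], [15/29, 3/8]]; det S = -35/464
solve [mL_A; mL_B] = S·[w00; w01] and [mR_A; mR_B] = S·[w10; w11]:
  w00 = -1, w01 = -1, w10 = 0, w11 = -1/2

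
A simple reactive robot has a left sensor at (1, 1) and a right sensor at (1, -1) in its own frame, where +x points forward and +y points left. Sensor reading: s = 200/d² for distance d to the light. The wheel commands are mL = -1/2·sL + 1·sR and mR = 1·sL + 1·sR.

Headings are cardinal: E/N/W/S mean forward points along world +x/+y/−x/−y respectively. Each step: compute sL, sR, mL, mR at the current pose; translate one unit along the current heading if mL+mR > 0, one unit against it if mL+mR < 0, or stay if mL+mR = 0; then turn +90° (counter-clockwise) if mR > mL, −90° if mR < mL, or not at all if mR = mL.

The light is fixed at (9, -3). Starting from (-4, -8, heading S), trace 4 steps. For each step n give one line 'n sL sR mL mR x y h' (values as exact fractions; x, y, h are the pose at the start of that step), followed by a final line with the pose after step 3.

n=0: pose=(-4,-8,S); sL=10/9, sR=25/29; mL=80/261, mR=515/261; mL+mR=595/261 → advance +1; mR−mL=5/3 → turn +1·90°
n=1: pose=(-4,-9,E); sL=200/169, sR=200/193; mL=14500/32617, mR=72400/32617; mL+mR=86900/32617 → advance +1; mR−mL=300/169 → turn +1·90°
n=2: pose=(-3,-9,N); sL=100/97, sR=100/73; mL=6050/7081, mR=17000/7081; mL+mR=23050/7081 → advance +1; mR−mL=150/97 → turn +1·90°
n=3: pose=(-3,-8,W); sL=40/41, sR=40/37; mL=900/1517, mR=3120/1517; mL+mR=4020/1517 → advance +1; mR−mL=60/41 → turn +1·90°

0 10/9 25/29 80/261 515/261 -4 -8 S
1 200/169 200/193 14500/32617 72400/32617 -4 -9 E
2 100/97 100/73 6050/7081 17000/7081 -3 -9 N
3 40/41 40/37 900/1517 3120/1517 -3 -8 W
final -4 -8 S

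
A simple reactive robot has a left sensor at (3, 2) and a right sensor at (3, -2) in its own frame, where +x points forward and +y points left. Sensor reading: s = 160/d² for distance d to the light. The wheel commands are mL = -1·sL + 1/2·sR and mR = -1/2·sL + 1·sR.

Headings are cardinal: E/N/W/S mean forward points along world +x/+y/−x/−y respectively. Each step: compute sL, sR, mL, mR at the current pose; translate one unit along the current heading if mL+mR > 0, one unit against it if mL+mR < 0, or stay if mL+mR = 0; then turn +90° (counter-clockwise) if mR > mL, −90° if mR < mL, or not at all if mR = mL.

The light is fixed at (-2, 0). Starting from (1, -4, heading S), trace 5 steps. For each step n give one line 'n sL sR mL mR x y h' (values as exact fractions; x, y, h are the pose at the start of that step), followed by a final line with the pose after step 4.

n=0: pose=(1,-4,S); sL=80/37, sR=16/5; mL=-104/185, mR=392/185; mL+mR=288/185 → advance +1; mR−mL=496/185 → turn +1·90°
n=1: pose=(1,-5,E); sL=32/9, sR=32/17; mL=-400/153, mR=16/153; mL+mR=-128/51 → advance -1; mR−mL=416/153 → turn +1·90°
n=2: pose=(0,-5,N); sL=40, sR=8; mL=-36, mR=-12; mL+mR=-48 → advance -1; mR−mL=24 → turn +1·90°
n=3: pose=(0,-6,W); sL=32/13, sR=160/17; mL=496/221, mR=1808/221; mL+mR=2304/221 → advance +1; mR−mL=1312/221 → turn +1·90°
n=4: pose=(-1,-6,S); sL=16/9, sR=80/41; mL=-296/369, mR=392/369; mL+mR=32/123 → advance +1; mR−mL=688/369 → turn +1·90°

0 80/37 16/5 -104/185 392/185 1 -4 S
1 32/9 32/17 -400/153 16/153 1 -5 E
2 40 8 -36 -12 0 -5 N
3 32/13 160/17 496/221 1808/221 0 -6 W
4 16/9 80/41 -296/369 392/369 -1 -6 S
final -1 -7 E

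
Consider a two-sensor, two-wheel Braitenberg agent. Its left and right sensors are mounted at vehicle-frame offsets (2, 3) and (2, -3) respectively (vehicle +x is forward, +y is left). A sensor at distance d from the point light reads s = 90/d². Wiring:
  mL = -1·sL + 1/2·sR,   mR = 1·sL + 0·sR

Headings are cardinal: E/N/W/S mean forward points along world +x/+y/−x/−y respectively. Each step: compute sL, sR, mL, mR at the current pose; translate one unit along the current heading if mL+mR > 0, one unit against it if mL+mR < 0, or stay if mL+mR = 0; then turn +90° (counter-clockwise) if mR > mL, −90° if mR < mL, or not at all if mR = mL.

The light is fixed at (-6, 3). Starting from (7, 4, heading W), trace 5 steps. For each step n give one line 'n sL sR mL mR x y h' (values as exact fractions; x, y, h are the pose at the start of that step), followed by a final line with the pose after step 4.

n=0: pose=(7,4,W); sL=18/25, sR=90/137; mL=-1341/3425, mR=18/25; mL+mR=45/137 → advance +1; mR−mL=3807/3425 → turn +1·90°
n=1: pose=(6,4,S); sL=45/113, sR=45/41; mL=1395/9266, mR=45/113; mL+mR=45/82 → advance +1; mR−mL=2295/9266 → turn +1·90°
n=2: pose=(6,3,E); sL=18/41, sR=18/41; mL=-9/41, mR=18/41; mL+mR=9/41 → advance +1; mR−mL=27/41 → turn +1·90°
n=3: pose=(7,3,N); sL=45/52, sR=9/26; mL=-9/13, mR=45/52; mL+mR=9/52 → advance +1; mR−mL=81/52 → turn +1·90°
n=4: pose=(7,4,W); sL=18/25, sR=90/137; mL=-1341/3425, mR=18/25; mL+mR=45/137 → advance +1; mR−mL=3807/3425 → turn +1·90°

0 18/25 90/137 -1341/3425 18/25 7 4 W
1 45/113 45/41 1395/9266 45/113 6 4 S
2 18/41 18/41 -9/41 18/41 6 3 E
3 45/52 9/26 -9/13 45/52 7 3 N
4 18/25 90/137 -1341/3425 18/25 7 4 W
final 6 4 S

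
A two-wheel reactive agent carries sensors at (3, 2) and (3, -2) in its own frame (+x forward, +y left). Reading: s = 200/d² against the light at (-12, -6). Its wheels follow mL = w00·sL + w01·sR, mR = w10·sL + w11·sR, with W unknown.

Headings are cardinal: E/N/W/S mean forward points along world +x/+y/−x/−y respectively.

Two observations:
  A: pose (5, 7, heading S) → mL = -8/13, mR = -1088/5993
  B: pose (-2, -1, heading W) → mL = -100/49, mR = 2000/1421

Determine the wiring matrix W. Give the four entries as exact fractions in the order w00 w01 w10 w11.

0 -1 1 -1

obs A: pose=(5,7,S) → sL=200/461, sR=8/13, mL=-8/13, mR=-1088/5993
obs B: pose=(-2,-1,W) → sL=100/29, sR=100/49, mL=-100/49, mR=2000/1421
sensor matrix S = [[200/461, 8/13], [100/29, 100/49]]; det S = -10531200/8516053
solve [mL_A; mL_B] = S·[w00; w01] and [mR_A; mR_B] = S·[w10; w11]:
  w00 = 0, w01 = -1, w10 = 1, w11 = -1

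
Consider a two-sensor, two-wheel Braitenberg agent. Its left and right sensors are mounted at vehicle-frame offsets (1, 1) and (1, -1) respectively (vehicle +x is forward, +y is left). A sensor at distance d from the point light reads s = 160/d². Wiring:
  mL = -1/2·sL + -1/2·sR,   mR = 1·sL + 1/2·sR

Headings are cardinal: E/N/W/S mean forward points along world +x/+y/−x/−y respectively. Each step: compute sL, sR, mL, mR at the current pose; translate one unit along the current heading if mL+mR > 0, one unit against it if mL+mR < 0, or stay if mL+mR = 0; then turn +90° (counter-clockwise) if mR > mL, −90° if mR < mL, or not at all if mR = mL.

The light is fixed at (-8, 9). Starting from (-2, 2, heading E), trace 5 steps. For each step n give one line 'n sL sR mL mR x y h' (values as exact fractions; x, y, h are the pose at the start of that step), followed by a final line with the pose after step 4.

0 32/17 160/113 -3168/1921 4976/1921 -2 2 E
1 20/9 8/5 -86/45 136/45 -1 2 N
2 32/17 160/61 -2336/1037 3312/1037 -1 3 W
3 80/49 80/37 -3440/1813 4920/1813 -2 3 S
4 32/17 160/113 -3168/1921 4976/1921 -2 2 E
final -1 2 N

n=0: pose=(-2,2,E); sL=32/17, sR=160/113; mL=-3168/1921, mR=4976/1921; mL+mR=16/17 → advance +1; mR−mL=8144/1921 → turn +1·90°
n=1: pose=(-1,2,N); sL=20/9, sR=8/5; mL=-86/45, mR=136/45; mL+mR=10/9 → advance +1; mR−mL=74/15 → turn +1·90°
n=2: pose=(-1,3,W); sL=32/17, sR=160/61; mL=-2336/1037, mR=3312/1037; mL+mR=16/17 → advance +1; mR−mL=5648/1037 → turn +1·90°
n=3: pose=(-2,3,S); sL=80/49, sR=80/37; mL=-3440/1813, mR=4920/1813; mL+mR=40/49 → advance +1; mR−mL=8360/1813 → turn +1·90°
n=4: pose=(-2,2,E); sL=32/17, sR=160/113; mL=-3168/1921, mR=4976/1921; mL+mR=16/17 → advance +1; mR−mL=8144/1921 → turn +1·90°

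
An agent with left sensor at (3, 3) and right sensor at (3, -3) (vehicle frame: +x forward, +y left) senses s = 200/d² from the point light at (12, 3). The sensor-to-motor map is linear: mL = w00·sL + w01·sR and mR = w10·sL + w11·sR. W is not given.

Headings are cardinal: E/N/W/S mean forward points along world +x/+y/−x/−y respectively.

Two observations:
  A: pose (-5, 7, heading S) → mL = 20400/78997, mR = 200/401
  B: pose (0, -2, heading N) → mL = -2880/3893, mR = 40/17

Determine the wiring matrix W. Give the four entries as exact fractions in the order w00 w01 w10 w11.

1/2 -1/2 0 1

obs A: pose=(-5,7,S) → sL=200/197, sR=200/401, mL=20400/78997, mR=200/401
obs B: pose=(0,-2,N) → sL=200/229, sR=40/17, mL=-2880/3893, mR=40/17
sensor matrix S = [[200/197, 200/401], [200/229, 40/17]]; det S = 600672000/307535321
solve [mL_A; mL_B] = S·[w00; w01] and [mR_A; mR_B] = S·[w10; w11]:
  w00 = 1/2, w01 = -1/2, w10 = 0, w11 = 1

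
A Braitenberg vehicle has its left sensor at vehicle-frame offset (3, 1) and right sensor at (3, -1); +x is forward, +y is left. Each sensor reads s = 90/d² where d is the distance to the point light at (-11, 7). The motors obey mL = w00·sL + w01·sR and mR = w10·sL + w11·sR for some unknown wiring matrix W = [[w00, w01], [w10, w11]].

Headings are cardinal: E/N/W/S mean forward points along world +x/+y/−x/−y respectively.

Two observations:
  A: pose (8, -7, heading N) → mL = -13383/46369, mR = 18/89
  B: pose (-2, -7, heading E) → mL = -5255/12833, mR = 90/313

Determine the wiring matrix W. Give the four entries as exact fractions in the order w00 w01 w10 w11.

obs A: pose=(8,-7,N) → sL=18/89, sR=90/521, mL=-13383/46369, mR=18/89
obs B: pose=(-2,-7,E) → sL=90/313, sR=10/41, mL=-5255/12833, mR=90/313
sensor matrix S = [[18/89, 90/521], [90/313, 10/41]]; det S = -203760/595053377
solve [mL_A; mL_B] = S·[w00; w01] and [mR_A; mR_B] = S·[w10; w11]:
  w00 = -1, w01 = -1/2, w10 = 1, w11 = 0

-1 -1/2 1 0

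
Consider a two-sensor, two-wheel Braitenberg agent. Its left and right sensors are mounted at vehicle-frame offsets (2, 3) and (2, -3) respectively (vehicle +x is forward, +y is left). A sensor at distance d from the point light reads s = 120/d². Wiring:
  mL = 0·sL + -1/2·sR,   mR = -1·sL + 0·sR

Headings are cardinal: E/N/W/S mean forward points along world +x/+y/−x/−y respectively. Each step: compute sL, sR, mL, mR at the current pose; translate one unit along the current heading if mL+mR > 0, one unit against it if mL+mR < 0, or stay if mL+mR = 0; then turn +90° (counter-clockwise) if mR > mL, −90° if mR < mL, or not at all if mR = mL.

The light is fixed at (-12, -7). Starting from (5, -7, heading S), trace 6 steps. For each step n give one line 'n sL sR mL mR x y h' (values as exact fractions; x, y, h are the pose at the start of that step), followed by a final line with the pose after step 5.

0 30/101 3/5 -3/10 -30/101 5 -7 S
1 120/377 24/73 -12/73 -120/377 5 -6 E
2 60/181 12/17 -6/17 -60/181 4 -6 S
3 120/349 24/65 -12/65 -120/349 4 -5 E
4 10/27 5/6 -5/12 -10/27 3 -5 S
5 24/65 120/289 -60/289 -24/65 3 -4 E
final 2 -4 S

n=0: pose=(5,-7,S); sL=30/101, sR=3/5; mL=-3/10, mR=-30/101; mL+mR=-603/1010 → advance -1; mR−mL=3/1010 → turn +1·90°
n=1: pose=(5,-6,E); sL=120/377, sR=24/73; mL=-12/73, mR=-120/377; mL+mR=-13284/27521 → advance -1; mR−mL=-4236/27521 → turn -1·90°
n=2: pose=(4,-6,S); sL=60/181, sR=12/17; mL=-6/17, mR=-60/181; mL+mR=-2106/3077 → advance -1; mR−mL=66/3077 → turn +1·90°
n=3: pose=(4,-5,E); sL=120/349, sR=24/65; mL=-12/65, mR=-120/349; mL+mR=-11988/22685 → advance -1; mR−mL=-3612/22685 → turn -1·90°
n=4: pose=(3,-5,S); sL=10/27, sR=5/6; mL=-5/12, mR=-10/27; mL+mR=-85/108 → advance -1; mR−mL=5/108 → turn +1·90°
n=5: pose=(3,-4,E); sL=24/65, sR=120/289; mL=-60/289, mR=-24/65; mL+mR=-10836/18785 → advance -1; mR−mL=-3036/18785 → turn -1·90°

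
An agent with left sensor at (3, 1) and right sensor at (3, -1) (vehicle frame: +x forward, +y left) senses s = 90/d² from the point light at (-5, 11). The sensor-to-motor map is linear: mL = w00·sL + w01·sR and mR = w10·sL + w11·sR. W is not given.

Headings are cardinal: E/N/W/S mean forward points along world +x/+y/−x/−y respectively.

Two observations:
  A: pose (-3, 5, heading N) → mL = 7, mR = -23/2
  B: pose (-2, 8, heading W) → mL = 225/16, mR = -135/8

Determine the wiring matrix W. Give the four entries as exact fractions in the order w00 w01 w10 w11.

obs A: pose=(-3,5,N) → sL=9, sR=5, mL=7, mR=-23/2
obs B: pose=(-2,8,W) → sL=45/8, sR=45/2, mL=225/16, mR=-135/8
sensor matrix S = [[9, 5], [45/8, 45/2]]; det S = 1395/8
solve [mL_A; mL_B] = S·[w00; w01] and [mR_A; mR_B] = S·[w10; w11]:
  w00 = 1/2, w01 = 1/2, w10 = -1, w11 = -1/2

1/2 1/2 -1 -1/2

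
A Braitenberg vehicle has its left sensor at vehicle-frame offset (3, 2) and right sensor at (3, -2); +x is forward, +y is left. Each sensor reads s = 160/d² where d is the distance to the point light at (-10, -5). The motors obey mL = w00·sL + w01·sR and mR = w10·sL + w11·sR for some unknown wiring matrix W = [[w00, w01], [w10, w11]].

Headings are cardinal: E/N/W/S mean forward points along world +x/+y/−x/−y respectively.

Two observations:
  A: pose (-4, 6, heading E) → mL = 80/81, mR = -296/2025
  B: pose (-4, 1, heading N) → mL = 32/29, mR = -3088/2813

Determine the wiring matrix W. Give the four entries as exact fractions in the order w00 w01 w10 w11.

0 1 -1 1/2

obs A: pose=(-4,6,E) → sL=16/25, sR=80/81, mL=80/81, mR=-296/2025
obs B: pose=(-4,1,N) → sL=160/97, sR=32/29, mL=32/29, mR=-3088/2813
sensor matrix S = [[16/25, 80/81], [160/97, 32/29]]; det S = -5257216/5696325
solve [mL_A; mL_B] = S·[w00; w01] and [mR_A; mR_B] = S·[w10; w11]:
  w00 = 0, w01 = 1, w10 = -1, w11 = 1/2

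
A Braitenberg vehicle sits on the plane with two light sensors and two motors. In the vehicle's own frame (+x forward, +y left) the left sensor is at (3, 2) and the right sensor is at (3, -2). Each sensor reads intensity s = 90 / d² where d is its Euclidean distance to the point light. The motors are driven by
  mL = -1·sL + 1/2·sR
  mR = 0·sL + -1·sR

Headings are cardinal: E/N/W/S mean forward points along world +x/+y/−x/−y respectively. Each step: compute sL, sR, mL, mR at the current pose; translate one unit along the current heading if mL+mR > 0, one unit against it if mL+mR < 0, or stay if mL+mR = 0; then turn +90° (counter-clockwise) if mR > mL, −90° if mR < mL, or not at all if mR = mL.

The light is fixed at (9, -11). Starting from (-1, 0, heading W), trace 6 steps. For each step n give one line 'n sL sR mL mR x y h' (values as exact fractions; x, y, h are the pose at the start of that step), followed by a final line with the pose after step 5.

0 9/25 45/169 -1917/8450 -45/169 -1 0 W
1 90/317 18/49 -1557/15533 -18/49 0 0 N
2 1/2 9/10 -1/20 -9/10 0 -1 E
3 90/113 90/193 -12285/21809 -90/193 -1 -1 S
4 45/109 9/13 -189/2834 -9/13 -1 0 E
5 18/29 90/233 -2889/6757 -90/233 -2 0 S
final -2 1 E

n=0: pose=(-1,0,W); sL=9/25, sR=45/169; mL=-1917/8450, mR=-45/169; mL+mR=-4167/8450 → advance -1; mR−mL=-333/8450 → turn -1·90°
n=1: pose=(0,0,N); sL=90/317, sR=18/49; mL=-1557/15533, mR=-18/49; mL+mR=-7263/15533 → advance -1; mR−mL=-4149/15533 → turn -1·90°
n=2: pose=(0,-1,E); sL=1/2, sR=9/10; mL=-1/20, mR=-9/10; mL+mR=-19/20 → advance -1; mR−mL=-17/20 → turn -1·90°
n=3: pose=(-1,-1,S); sL=90/113, sR=90/193; mL=-12285/21809, mR=-90/193; mL+mR=-22455/21809 → advance -1; mR−mL=2115/21809 → turn +1·90°
n=4: pose=(-1,0,E); sL=45/109, sR=9/13; mL=-189/2834, mR=-9/13; mL+mR=-2151/2834 → advance -1; mR−mL=-1773/2834 → turn -1·90°
n=5: pose=(-2,0,S); sL=18/29, sR=90/233; mL=-2889/6757, mR=-90/233; mL+mR=-5499/6757 → advance -1; mR−mL=279/6757 → turn +1·90°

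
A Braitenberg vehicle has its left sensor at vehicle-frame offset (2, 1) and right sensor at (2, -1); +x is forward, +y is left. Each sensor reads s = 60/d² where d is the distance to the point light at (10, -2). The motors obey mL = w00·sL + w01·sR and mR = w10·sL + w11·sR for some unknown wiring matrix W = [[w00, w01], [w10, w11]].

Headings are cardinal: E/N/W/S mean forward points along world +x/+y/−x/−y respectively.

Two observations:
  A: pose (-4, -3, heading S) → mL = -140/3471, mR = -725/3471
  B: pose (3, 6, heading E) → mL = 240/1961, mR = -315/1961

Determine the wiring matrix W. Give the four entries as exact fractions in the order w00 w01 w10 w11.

obs A: pose=(-4,-3,S) → sL=30/89, sR=10/39, mL=-140/3471, mR=-725/3471
obs B: pose=(3,6,E) → sL=30/53, sR=30/37, mL=240/1961, mR=-315/1961
sensor matrix S = [[30/89, 10/39], [30/53, 30/37]]; det S = 290800/2268877
solve [mL_A; mL_B] = S·[w00; w01] and [mR_A; mR_B] = S·[w10; w11]:
  w00 = -1/2, w01 = 1/2, w10 = -1, w11 = 1/2

-1/2 1/2 -1 1/2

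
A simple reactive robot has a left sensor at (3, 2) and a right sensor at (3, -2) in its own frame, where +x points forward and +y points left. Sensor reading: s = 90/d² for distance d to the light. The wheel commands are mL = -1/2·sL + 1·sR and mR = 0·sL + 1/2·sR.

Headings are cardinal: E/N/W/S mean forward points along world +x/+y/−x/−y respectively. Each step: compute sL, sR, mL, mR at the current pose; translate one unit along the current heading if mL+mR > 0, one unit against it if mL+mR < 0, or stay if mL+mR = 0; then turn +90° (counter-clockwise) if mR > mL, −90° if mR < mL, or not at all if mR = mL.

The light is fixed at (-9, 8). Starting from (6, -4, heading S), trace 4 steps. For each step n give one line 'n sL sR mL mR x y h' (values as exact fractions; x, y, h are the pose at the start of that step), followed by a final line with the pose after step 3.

n=0: pose=(6,-4,S); sL=45/257, sR=45/197; mL=14265/101258, mR=45/394; mL+mR=12915/50629 → advance +1; mR−mL=-1350/50629 → turn -1·90°
n=1: pose=(6,-5,W); sL=10/41, sR=18/53; mL=473/2173, mR=9/53; mL+mR=842/2173 → advance +1; mR−mL=-104/2173 → turn -1·90°
n=2: pose=(5,-5,N); sL=45/122, sR=45/178; mL=1485/21716, mR=45/356; mL+mR=2115/10858 → advance +1; mR−mL=315/5429 → turn +1·90°
n=3: pose=(5,-4,W); sL=90/317, sR=90/221; mL=18585/70057, mR=45/221; mL+mR=32850/70057 → advance +1; mR−mL=-4320/70057 → turn -1·90°

0 45/257 45/197 14265/101258 45/394 6 -4 S
1 10/41 18/53 473/2173 9/53 6 -5 W
2 45/122 45/178 1485/21716 45/356 5 -5 N
3 90/317 90/221 18585/70057 45/221 5 -4 W
final 4 -4 N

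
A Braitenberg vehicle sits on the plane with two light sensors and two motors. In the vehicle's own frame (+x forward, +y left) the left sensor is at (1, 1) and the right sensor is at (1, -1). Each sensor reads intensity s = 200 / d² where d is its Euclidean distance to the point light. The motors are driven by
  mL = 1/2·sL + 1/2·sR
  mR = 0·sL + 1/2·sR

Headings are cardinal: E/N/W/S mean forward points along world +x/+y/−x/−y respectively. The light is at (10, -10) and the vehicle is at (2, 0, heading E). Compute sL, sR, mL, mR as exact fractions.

left sensor world pos  = (3, 1); dL² = 170
right sensor world pos = (3, -1); dR² = 130
sL = 200/170 = 20/17
sR = 200/130 = 20/13
mL = 1/2·sL + 1/2·sR = 300/221
mR = 0·sL + 1/2·sR = 10/13

20/17 20/13 300/221 10/13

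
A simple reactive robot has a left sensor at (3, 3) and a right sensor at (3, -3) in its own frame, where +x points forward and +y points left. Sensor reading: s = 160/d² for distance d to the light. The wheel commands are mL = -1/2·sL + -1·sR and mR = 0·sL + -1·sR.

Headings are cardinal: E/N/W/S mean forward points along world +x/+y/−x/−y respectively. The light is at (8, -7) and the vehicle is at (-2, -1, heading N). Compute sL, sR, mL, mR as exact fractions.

left sensor world pos  = (-5, 2); dL² = 250
right sensor world pos = (1, 2); dR² = 130
sL = 160/250 = 16/25
sR = 160/130 = 16/13
mL = -1/2·sL + -1·sR = -504/325
mR = 0·sL + -1·sR = -16/13

16/25 16/13 -504/325 -16/13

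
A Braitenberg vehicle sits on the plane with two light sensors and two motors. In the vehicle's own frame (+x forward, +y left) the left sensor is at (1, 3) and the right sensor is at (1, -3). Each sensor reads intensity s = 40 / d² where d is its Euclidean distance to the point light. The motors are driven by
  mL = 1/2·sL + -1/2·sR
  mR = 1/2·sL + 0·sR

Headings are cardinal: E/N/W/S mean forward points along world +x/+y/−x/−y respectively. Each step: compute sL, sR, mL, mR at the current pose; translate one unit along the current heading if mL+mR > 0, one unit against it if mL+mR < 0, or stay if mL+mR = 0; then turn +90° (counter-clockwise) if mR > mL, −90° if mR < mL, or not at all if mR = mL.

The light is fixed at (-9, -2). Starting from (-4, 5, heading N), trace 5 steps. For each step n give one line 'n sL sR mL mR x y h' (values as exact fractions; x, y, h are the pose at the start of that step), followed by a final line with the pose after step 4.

0 10/17 5/16 75/544 5/17 -4 5 N
1 40/41 40/137 1920/5617 20/41 -4 6 W
2 20/49 4/5 -48/245 10/49 -5 6 S
3 8/25 40/41 -336/1025 4/25 -5 5 E
4 5/8 2/5 9/80 5/16 -6 5 N
final -6 6 W

n=0: pose=(-4,5,N); sL=10/17, sR=5/16; mL=75/544, mR=5/17; mL+mR=235/544 → advance +1; mR−mL=5/32 → turn +1·90°
n=1: pose=(-4,6,W); sL=40/41, sR=40/137; mL=1920/5617, mR=20/41; mL+mR=4660/5617 → advance +1; mR−mL=20/137 → turn +1·90°
n=2: pose=(-5,6,S); sL=20/49, sR=4/5; mL=-48/245, mR=10/49; mL+mR=2/245 → advance +1; mR−mL=2/5 → turn +1·90°
n=3: pose=(-5,5,E); sL=8/25, sR=40/41; mL=-336/1025, mR=4/25; mL+mR=-172/1025 → advance -1; mR−mL=20/41 → turn +1·90°
n=4: pose=(-6,5,N); sL=5/8, sR=2/5; mL=9/80, mR=5/16; mL+mR=17/40 → advance +1; mR−mL=1/5 → turn +1·90°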